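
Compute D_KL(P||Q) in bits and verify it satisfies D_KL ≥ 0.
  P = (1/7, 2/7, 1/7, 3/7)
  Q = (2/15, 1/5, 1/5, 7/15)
0.0392 bits

KL divergence satisfies the Gibbs inequality: D_KL(P||Q) ≥ 0 for all distributions P, Q.

D_KL(P||Q) = Σ p(x) log(p(x)/q(x))
Term by term:
  x=0: 1/7 × log_2[(1/7)/(2/15)] = 0.0142
  x=1: 2/7 × log_2[(2/7)/(1/5)] = 0.1470
  x=2: 1/7 × log_2[(1/7)/(1/5)] = -0.0693
  x=3: 3/7 × log_2[(3/7)/(7/15)] = -0.0527
D_KL(P||Q) = 0.0392 bits

D_KL(P||Q) = 0.0392 ≥ 0 ✓

This non-negativity is a fundamental property: relative entropy cannot be negative because it measures how different Q is from P.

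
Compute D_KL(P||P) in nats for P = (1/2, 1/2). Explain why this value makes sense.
0.0000 nats

KL divergence satisfies the Gibbs inequality: D_KL(P||Q) ≥ 0 for all distributions P, Q.

D_KL(P||Q) = Σ p(x) log(p(x)/q(x))
Each term is p(x) × log_e(p(x)/p(x)) = p(x) × log_e(1) = 0, so the sum is 0.
D_KL(P||Q) = 0.0000 nats

When P = Q, the KL divergence is exactly 0, as there is no 'divergence' between identical distributions.

This non-negativity is a fundamental property: relative entropy cannot be negative because it measures how different Q is from P.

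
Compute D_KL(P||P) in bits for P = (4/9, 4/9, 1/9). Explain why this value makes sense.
0.0000 bits

KL divergence satisfies the Gibbs inequality: D_KL(P||Q) ≥ 0 for all distributions P, Q.

D_KL(P||Q) = Σ p(x) log(p(x)/q(x))
Each term is p(x) × log_2(p(x)/p(x)) = p(x) × log_2(1) = 0, so the sum is 0.
D_KL(P||Q) = 0.0000 bits

When P = Q, the KL divergence is exactly 0, as there is no 'divergence' between identical distributions.

This non-negativity is a fundamental property: relative entropy cannot be negative because it measures how different Q is from P.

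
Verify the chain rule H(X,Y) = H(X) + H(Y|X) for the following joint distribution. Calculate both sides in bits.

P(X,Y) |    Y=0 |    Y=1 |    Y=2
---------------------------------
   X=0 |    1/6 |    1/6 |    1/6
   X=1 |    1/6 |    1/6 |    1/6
H(X,Y) = 2.5850, H(X) = 1.0000, H(Y|X) = 1.5850 (all in bits)

Chain rule: H(X,Y) = H(X) + H(Y|X)

Left side — joint entropy directly:
H(X,Y) = -Σ p(x,y) log p(x,y) = 2.5850 bits

Right side — compute H(Y|X) from the conditional distributions:
P(X) = (1/2, 1/2), so H(X) = 1.0000 bits
H(Y|X) = Σ_x P(X=x) · H(Y|X=x):
  P(Y|X=0) = (1/3, 1/3, 1/3), H(Y|X=0) = 1.5850, weight P(X=0) = 1/2
  P(Y|X=1) = (1/3, 1/3, 1/3), H(Y|X=1) = 1.5850, weight P(X=1) = 1/2
H(Y|X) = 1.5850 bits

H(X) + H(Y|X) = 1.0000 + 1.5850 = 2.5850 bits

Both sides equal 2.5850 bits. ✓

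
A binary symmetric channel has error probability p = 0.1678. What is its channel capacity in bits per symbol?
0.3474 bits

For a binary symmetric channel (BSC) with error probability p:
Capacity C = 1 - H(p) bits per symbol

where H(p) = -p log₂(p) - (1-p) log₂(1-p) is the binary entropy function.

H(0.1678) = 0.6526 bits
C = 1 - 0.6526 = 0.3474 bits per symbol

This means we can reliably transmit up to 0.3474 bits of information per channel use.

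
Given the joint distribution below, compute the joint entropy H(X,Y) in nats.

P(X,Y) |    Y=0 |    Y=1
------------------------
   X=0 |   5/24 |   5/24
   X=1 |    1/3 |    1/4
1.3664 nats

Joint entropy is H(X,Y) = -Σ_{x,y} p(x,y) log p(x,y).

Summing over all non-zero entries:
H(X,Y) = -[5/24·log_e(5/24) + 5/24·log_e(5/24) + 1/3·log_e(1/3) + 1/4·log_e(1/4)]
H(X,Y) = 1.3664 nats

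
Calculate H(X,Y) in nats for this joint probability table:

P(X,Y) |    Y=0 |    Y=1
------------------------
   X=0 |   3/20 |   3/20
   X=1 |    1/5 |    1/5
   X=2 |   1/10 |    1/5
1.7651 nats

Joint entropy is H(X,Y) = -Σ_{x,y} p(x,y) log p(x,y).

Summing over all non-zero entries:
H(X,Y) = -[3/20·log_e(3/20) + 3/20·log_e(3/20) + 1/5·log_e(1/5) + 1/5·log_e(1/5) + 1/10·log_e(1/10) + 1/5·log_e(1/5)]
H(X,Y) = 1.7651 nats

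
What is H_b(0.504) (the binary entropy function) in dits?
0.3010 dits

The binary entropy function is:
H(p) = -p log(p) - (1-p) log(1-p)

H(0.504) = -0.504 × log_10(0.504) - 0.496 × log_10(0.496)
H(0.504) = 0.3010 dits

Note: Binary entropy is maximized at p=0.5 (H=1 bit) and minimized at p=0 or p=1 (H=0).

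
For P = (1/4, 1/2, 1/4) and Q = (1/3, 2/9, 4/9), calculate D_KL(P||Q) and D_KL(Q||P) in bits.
D_KL(P||Q) = 0.2737, D_KL(Q||P) = 0.2473

KL divergence is not symmetric: D_KL(P||Q) ≠ D_KL(Q||P) in general.

D_KL(P||Q) = 0.2737 bits
D_KL(Q||P) = 0.2473 bits

No, they are not equal!

This asymmetry is why KL divergence is not a true distance metric.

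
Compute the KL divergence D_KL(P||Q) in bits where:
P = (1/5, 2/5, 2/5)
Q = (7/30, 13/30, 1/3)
0.0145 bits

KL divergence: D_KL(P||Q) = Σ p(x) log(p(x)/q(x))

Computing term by term:
  x=0: 1/5 × log_2[(1/5)/(7/30)] = 1/5 × -0.2224 = -0.0445
  x=1: 2/5 × log_2[(2/5)/(13/30)] = 2/5 × -0.1155 = -0.0462
  x=2: 2/5 × log_2[(2/5)/(1/3)] = 2/5 × 0.2630 = 0.1052

D_KL(P||Q) = 0.0145 bits

Note: KL divergence is always non-negative and equals 0 iff P = Q.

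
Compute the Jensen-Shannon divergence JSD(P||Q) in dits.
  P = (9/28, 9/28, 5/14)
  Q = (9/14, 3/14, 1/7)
0.0245 dits

Jensen-Shannon divergence is:
JSD(P||Q) = 0.5 × D_KL(P||M) + 0.5 × D_KL(Q||M)
where M = 0.5 × (P + Q) is the mixture distribution.

M = 0.5 × (9/28, 9/28, 5/14) + 0.5 × (9/14, 3/14, 1/7) = (0.482143, 0.267857, 1/4)

D_KL(P||M) = 0.0242 dits
D_KL(Q||M) = 0.0248 dits

JSD(P||Q) = 0.5 × 0.0242 + 0.5 × 0.0248 = 0.0245 dits

Unlike KL divergence, JSD is symmetric and bounded: 0 ≤ JSD ≤ log(2).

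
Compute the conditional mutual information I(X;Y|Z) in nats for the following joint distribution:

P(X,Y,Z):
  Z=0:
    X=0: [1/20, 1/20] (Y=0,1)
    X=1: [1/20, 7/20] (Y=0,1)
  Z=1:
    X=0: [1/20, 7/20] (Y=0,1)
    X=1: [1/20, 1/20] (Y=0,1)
0.0604 nats

Conditional mutual information: I(X;Y|Z) = H(X|Z) + H(Y|Z) - H(X,Y|Z)

H(Z) = 0.6931
H(X,Z) = 1.1935 → H(X|Z) = 0.5004
H(Y,Z) = 1.1935 → H(Y|Z) = 0.5004
H(X,Y,Z) = 1.6336 → H(X,Y|Z) = 0.9404

I(X;Y|Z) = 0.5004 + 0.5004 - 0.9404 = 0.0604 nats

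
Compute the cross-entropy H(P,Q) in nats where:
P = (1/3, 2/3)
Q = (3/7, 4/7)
0.6555 nats

Cross-entropy: H(P,Q) = -Σ p(x) log q(x)

Alternatively: H(P,Q) = H(P) + D_KL(P||Q)
H(P) = 0.6365 nats
D_KL(P||Q) = 0.0190 nats

H(P,Q) = 0.6365 + 0.0190 = 0.6555 nats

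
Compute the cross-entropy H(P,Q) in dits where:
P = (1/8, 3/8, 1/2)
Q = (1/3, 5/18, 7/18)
0.4733 dits

Cross-entropy: H(P,Q) = -Σ p(x) log q(x)

Alternatively: H(P,Q) = H(P) + D_KL(P||Q)
H(P) = 0.4231 dits
D_KL(P||Q) = 0.0502 dits

H(P,Q) = 0.4231 + 0.0502 = 0.4733 dits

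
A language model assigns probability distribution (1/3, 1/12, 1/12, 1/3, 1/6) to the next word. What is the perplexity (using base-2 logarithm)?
4.2426

Perplexity is 2^H (or exp(H) for natural log).

First, H = -Σ p log p = 2.0850 bits
Perplexity = 2^2.0850 = 4.2426

Interpretation: The model's uncertainty is equivalent to choosing uniformly among 4.2 options.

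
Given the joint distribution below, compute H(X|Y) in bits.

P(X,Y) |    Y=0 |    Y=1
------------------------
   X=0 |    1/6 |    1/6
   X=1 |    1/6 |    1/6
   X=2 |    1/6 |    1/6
1.5850 bits

Using the chain rule: H(X|Y) = H(X,Y) - H(Y)

First, compute H(X,Y) = 2.5850 bits

Marginal P(Y) = (1/2, 1/2)
H(Y) = 1.0000 bits

H(X|Y) = H(X,Y) - H(Y) = 2.5850 - 1.0000 = 1.5850 bits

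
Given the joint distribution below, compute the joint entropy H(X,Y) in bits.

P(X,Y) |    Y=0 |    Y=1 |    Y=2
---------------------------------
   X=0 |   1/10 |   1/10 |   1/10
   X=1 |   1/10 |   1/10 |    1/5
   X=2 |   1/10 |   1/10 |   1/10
3.1219 bits

Joint entropy is H(X,Y) = -Σ_{x,y} p(x,y) log p(x,y).

Summing over all non-zero entries:
H(X,Y) = -[1/10·log_2(1/10) + 1/10·log_2(1/10) + 1/10·log_2(1/10) + 1/10·log_2(1/10) + 1/10·log_2(1/10) + 1/5·log_2(1/5) + 1/10·log_2(1/10) + 1/10·log_2(1/10) + 1/10·log_2(1/10)]
H(X,Y) = 3.1219 bits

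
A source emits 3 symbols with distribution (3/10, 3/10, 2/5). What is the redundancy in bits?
0.0140 bits

Redundancy measures how far a source is from maximum entropy:
R = H_max - H(X)

Maximum entropy for 3 symbols: H_max = log_2(3) = 1.5850 bits
Actual entropy: H(X) = 1.5710 bits
Redundancy: R = 1.5850 - 1.5710 = 0.0140 bits

This redundancy represents potential for compression: the source could be compressed by 0.0140 bits per symbol.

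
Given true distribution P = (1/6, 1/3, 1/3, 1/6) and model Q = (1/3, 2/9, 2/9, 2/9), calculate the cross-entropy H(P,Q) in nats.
1.4365 nats

Cross-entropy: H(P,Q) = -Σ p(x) log q(x)

Alternatively: H(P,Q) = H(P) + D_KL(P||Q)
H(P) = 1.3297 nats
D_KL(P||Q) = 0.1068 nats

H(P,Q) = 1.3297 + 0.1068 = 1.4365 nats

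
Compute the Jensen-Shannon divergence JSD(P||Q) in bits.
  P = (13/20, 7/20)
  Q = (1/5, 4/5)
0.1557 bits

Jensen-Shannon divergence is:
JSD(P||Q) = 0.5 × D_KL(P||M) + 0.5 × D_KL(Q||M)
where M = 0.5 × (P + Q) is the mixture distribution.

M = 0.5 × (13/20, 7/20) + 0.5 × (1/5, 4/5) = (17/40, 23/40)

D_KL(P||M) = 0.1478 bits
D_KL(Q||M) = 0.1637 bits

JSD(P||Q) = 0.5 × 0.1478 + 0.5 × 0.1637 = 0.1557 bits

Unlike KL divergence, JSD is symmetric and bounded: 0 ≤ JSD ≤ log(2).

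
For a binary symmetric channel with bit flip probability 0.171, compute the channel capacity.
0.3400 bits

For a binary symmetric channel (BSC) with error probability p:
Capacity C = 1 - H(p) bits per symbol

where H(p) = -p log₂(p) - (1-p) log₂(1-p) is the binary entropy function.

H(0.171) = 0.6600 bits
C = 1 - 0.6600 = 0.3400 bits per symbol

This means we can reliably transmit up to 0.3400 bits of information per channel use.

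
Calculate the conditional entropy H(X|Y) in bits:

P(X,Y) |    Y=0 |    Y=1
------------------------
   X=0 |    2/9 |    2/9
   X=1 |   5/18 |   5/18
0.9911 bits

Using the chain rule: H(X|Y) = H(X,Y) - H(Y)

First, compute H(X,Y) = 1.9911 bits

Marginal P(Y) = (1/2, 1/2)
H(Y) = 1.0000 bits

H(X|Y) = H(X,Y) - H(Y) = 1.9911 - 1.0000 = 0.9911 bits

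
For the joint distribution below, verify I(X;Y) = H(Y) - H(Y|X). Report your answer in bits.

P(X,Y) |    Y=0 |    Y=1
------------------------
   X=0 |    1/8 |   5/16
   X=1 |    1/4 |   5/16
I(X;Y) = 0.0193 bits

Mutual information has multiple equivalent forms:
- I(X;Y) = H(X) - H(X|Y)
- I(X;Y) = H(Y) - H(Y|X)
- I(X;Y) = H(X) + H(Y) - H(X,Y)

Computing all quantities:
H(X) = 0.9887, H(Y) = 0.9544, H(X,Y) = 1.9238
H(X|Y) = 0.9694, H(Y|X) = 0.9351

Verification:
H(X) - H(X|Y) = 0.9887 - 0.9694 = 0.0193
H(Y) - H(Y|X) = 0.9544 - 0.9351 = 0.0193
H(X) + H(Y) - H(X,Y) = 0.9887 + 0.9544 - 1.9238 = 0.0193

All forms give I(X;Y) = 0.0193 bits. ✓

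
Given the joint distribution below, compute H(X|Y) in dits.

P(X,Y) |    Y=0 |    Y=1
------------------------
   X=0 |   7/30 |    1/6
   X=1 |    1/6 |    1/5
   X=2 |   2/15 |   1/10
0.4633 dits

Using the chain rule: H(X|Y) = H(X,Y) - H(Y)

First, compute H(X,Y) = 0.7633 dits

Marginal P(Y) = (8/15, 7/15)
H(Y) = 0.3001 dits

H(X|Y) = H(X,Y) - H(Y) = 0.7633 - 0.3001 = 0.4633 dits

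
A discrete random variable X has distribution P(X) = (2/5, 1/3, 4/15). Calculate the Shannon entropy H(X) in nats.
1.0852 nats

Shannon entropy is H(X) = -Σ p(x) log p(x).

For P = (2/5, 1/3, 4/15):
H = -2/5 × log_e(2/5) -1/3 × log_e(1/3) -4/15 × log_e(4/15)
H = 1.0852 nats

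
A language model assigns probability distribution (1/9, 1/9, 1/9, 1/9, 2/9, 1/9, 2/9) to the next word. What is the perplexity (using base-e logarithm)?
6.6138

Perplexity is e^H (or exp(H) for natural log).

First, H = -Σ p log p = 1.8892 nats
Perplexity = e^1.8892 = 6.6138

Interpretation: The model's uncertainty is equivalent to choosing uniformly among 6.6 options.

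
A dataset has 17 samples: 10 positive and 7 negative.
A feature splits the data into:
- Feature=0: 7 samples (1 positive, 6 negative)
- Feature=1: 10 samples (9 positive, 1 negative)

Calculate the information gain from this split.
0.4579 bits

Information Gain = H(Y) - H(Y|Feature)

Before split:
P(positive) = 10/17 = 0.5882
H(Y) = 0.9774 bits

After split:
Feature=0: H = 0.5917 bits (weight = 7/17)
Feature=1: H = 0.4690 bits (weight = 10/17)
H(Y|Feature) = (7/17)×0.5917 + (10/17)×0.4690 = 0.5195 bits

Information Gain = 0.9774 - 0.5195 = 0.4579 bits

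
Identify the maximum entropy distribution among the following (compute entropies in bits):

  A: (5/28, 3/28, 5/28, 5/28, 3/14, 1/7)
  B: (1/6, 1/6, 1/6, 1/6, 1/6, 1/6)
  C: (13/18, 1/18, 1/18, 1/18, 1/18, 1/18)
B

For a discrete distribution over n outcomes, entropy is maximized by the uniform distribution.

Computing entropies:
H(A) = 2.5540 bits
H(B) = 2.5850 bits
H(C) = 1.4974 bits

The uniform distribution (where all probabilities equal 1/6) achieves the maximum entropy of log_2(6) = 2.5850 bits.

Distribution B has the highest entropy.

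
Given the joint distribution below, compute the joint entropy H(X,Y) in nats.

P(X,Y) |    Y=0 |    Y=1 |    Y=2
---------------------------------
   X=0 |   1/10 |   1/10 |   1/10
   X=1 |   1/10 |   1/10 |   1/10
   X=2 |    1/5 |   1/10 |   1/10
2.1640 nats

Joint entropy is H(X,Y) = -Σ_{x,y} p(x,y) log p(x,y).

Summing over all non-zero entries:
H(X,Y) = -[1/10·log_e(1/10) + 1/10·log_e(1/10) + 1/10·log_e(1/10) + 1/10·log_e(1/10) + 1/10·log_e(1/10) + 1/10·log_e(1/10) + 1/5·log_e(1/5) + 1/10·log_e(1/10) + 1/10·log_e(1/10)]
H(X,Y) = 2.1640 nats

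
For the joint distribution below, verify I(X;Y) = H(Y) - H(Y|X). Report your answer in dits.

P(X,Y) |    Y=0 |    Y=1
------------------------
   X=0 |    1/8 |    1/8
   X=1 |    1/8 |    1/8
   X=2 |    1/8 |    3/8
I(X;Y) = 0.0147 dits

Mutual information has multiple equivalent forms:
- I(X;Y) = H(X) - H(X|Y)
- I(X;Y) = H(Y) - H(Y|X)
- I(X;Y) = H(X) + H(Y) - H(X,Y)

Computing all quantities:
H(X) = 0.4515, H(Y) = 0.2873, H(X,Y) = 0.7242
H(X|Y) = 0.4369, H(Y|X) = 0.2726

Verification:
H(X) - H(X|Y) = 0.4515 - 0.4369 = 0.0147
H(Y) - H(Y|X) = 0.2873 - 0.2726 = 0.0147
H(X) + H(Y) - H(X,Y) = 0.4515 + 0.2873 - 0.7242 = 0.0147

All forms give I(X;Y) = 0.0147 dits. ✓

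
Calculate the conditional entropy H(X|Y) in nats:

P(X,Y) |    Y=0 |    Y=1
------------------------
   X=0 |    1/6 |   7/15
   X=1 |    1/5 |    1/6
0.6176 nats

Using the chain rule: H(X|Y) = H(X,Y) - H(Y)

First, compute H(X,Y) = 1.2748 nats

Marginal P(Y) = (11/30, 19/30)
H(Y) = 0.6572 nats

H(X|Y) = H(X,Y) - H(Y) = 1.2748 - 0.6572 = 0.6176 nats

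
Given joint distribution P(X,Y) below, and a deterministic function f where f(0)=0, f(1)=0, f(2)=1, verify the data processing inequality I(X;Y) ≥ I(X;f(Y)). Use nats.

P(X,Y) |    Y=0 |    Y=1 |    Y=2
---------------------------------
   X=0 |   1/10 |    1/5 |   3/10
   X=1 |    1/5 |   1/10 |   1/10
I(X;Y) = 0.0662, I(X;f(Y)) = 0.0322, inequality holds: 0.0662 ≥ 0.0322

Data Processing Inequality: For any Markov chain X → Y → Z, we have I(X;Y) ≥ I(X;Z).

Here Z = f(Y) is a deterministic function of Y, forming X → Y → Z.

Original I(X;Y) = 0.0662 nats

After applying f:
P(X,Z) where Z=f(Y):
- P(X,Z=0) = P(X,Y=0) + P(X,Y=1)
- P(X,Z=1) = P(X,Y=2)

I(X;Z) = I(X;f(Y)) = 0.0322 nats

Verification: 0.0662 ≥ 0.0322 ✓

Information cannot be created by processing; the function f can only lose information about X.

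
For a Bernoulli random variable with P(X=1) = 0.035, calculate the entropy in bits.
0.2189 bits

The binary entropy function is:
H(p) = -p log(p) - (1-p) log(1-p)

H(0.035) = -0.035 × log_2(0.035) - 0.965 × log_2(0.965)
H(0.035) = 0.2189 bits

Note: Binary entropy is maximized at p=0.5 (H=1 bit) and minimized at p=0 or p=1 (H=0).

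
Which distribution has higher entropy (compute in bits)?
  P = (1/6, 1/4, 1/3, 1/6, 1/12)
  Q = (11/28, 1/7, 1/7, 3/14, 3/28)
P

Computing entropies in bits:
H(P) = 2.1887
H(Q) = 2.1531

Distribution P has higher entropy.

Intuition: The distribution closer to uniform (more spread out) has higher entropy.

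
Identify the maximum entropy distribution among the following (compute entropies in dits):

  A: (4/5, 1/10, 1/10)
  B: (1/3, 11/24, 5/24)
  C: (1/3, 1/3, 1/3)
C

For a discrete distribution over n outcomes, entropy is maximized by the uniform distribution.

Computing entropies:
H(A) = 0.2775 dits
H(B) = 0.4563 dits
H(C) = 0.4771 dits

The uniform distribution (where all probabilities equal 1/3) achieves the maximum entropy of log_10(3) = 0.4771 dits.

Distribution C has the highest entropy.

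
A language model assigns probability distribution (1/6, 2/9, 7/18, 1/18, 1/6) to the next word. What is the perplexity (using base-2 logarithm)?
4.3032

Perplexity is 2^H (or exp(H) for natural log).

First, H = -Σ p log p = 2.1054 bits
Perplexity = 2^2.1054 = 4.3032

Interpretation: The model's uncertainty is equivalent to choosing uniformly among 4.3 options.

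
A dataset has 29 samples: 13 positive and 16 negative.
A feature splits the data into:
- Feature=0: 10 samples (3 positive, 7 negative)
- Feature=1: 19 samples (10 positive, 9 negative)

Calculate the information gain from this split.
0.0345 bits

Information Gain = H(Y) - H(Y|Feature)

Before split:
P(positive) = 13/29 = 0.4483
H(Y) = 0.9923 bits

After split:
Feature=0: H = 0.8813 bits (weight = 10/29)
Feature=1: H = 0.9980 bits (weight = 19/29)
H(Y|Feature) = (10/29)×0.8813 + (19/29)×0.9980 = 0.9578 bits

Information Gain = 0.9923 - 0.9578 = 0.0345 bits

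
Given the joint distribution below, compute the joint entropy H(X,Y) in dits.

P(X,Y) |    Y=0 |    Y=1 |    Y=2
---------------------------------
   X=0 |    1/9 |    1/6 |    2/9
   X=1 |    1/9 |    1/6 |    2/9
0.7618 dits

Joint entropy is H(X,Y) = -Σ_{x,y} p(x,y) log p(x,y).

Summing over all non-zero entries:
H(X,Y) = -[1/9·log_10(1/9) + 1/6·log_10(1/6) + 2/9·log_10(2/9) + 1/9·log_10(1/9) + 1/6·log_10(1/6) + 2/9·log_10(2/9)]
H(X,Y) = 0.7618 dits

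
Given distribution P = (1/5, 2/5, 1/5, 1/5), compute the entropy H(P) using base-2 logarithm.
1.9219 bits

Shannon entropy is H(X) = -Σ p(x) log p(x).

For P = (1/5, 2/5, 1/5, 1/5):
H = -1/5 × log_2(1/5) -2/5 × log_2(2/5) -1/5 × log_2(1/5) -1/5 × log_2(1/5)
H = 1.9219 bits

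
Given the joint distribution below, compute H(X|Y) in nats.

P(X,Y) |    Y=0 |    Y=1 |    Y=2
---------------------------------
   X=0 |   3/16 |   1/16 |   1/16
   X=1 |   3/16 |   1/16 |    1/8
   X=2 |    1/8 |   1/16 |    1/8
1.0768 nats

Using the chain rule: H(X|Y) = H(X,Y) - H(Y)

First, compute H(X,Y) = 2.1007 nats

Marginal P(Y) = (1/2, 3/16, 5/16)
H(Y) = 1.0239 nats

H(X|Y) = H(X,Y) - H(Y) = 2.1007 - 1.0239 = 1.0768 nats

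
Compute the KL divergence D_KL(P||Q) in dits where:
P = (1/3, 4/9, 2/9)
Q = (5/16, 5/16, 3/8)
0.0268 dits

KL divergence: D_KL(P||Q) = Σ p(x) log(p(x)/q(x))

Computing term by term:
  x=0: 1/3 × log_10[(1/3)/(5/16)] = 1/3 × 0.0280 = 0.0093
  x=1: 4/9 × log_10[(4/9)/(5/16)] = 4/9 × 0.1530 = 0.0680
  x=2: 2/9 × log_10[(2/9)/(3/8)] = 2/9 × -0.2272 = -0.0505

D_KL(P||Q) = 0.0268 dits

Note: KL divergence is always non-negative and equals 0 iff P = Q.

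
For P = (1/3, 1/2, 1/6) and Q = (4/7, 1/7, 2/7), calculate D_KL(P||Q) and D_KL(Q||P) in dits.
D_KL(P||Q) = 0.1550, D_KL(Q||P) = 0.1229

KL divergence is not symmetric: D_KL(P||Q) ≠ D_KL(Q||P) in general.

D_KL(P||Q) = 0.1550 dits
D_KL(Q||P) = 0.1229 dits

No, they are not equal!

This asymmetry is why KL divergence is not a true distance metric.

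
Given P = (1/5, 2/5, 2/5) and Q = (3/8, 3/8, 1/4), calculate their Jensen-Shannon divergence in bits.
0.0324 bits

Jensen-Shannon divergence is:
JSD(P||Q) = 0.5 × D_KL(P||M) + 0.5 × D_KL(Q||M)
where M = 0.5 × (P + Q) is the mixture distribution.

M = 0.5 × (1/5, 2/5, 2/5) + 0.5 × (3/8, 3/8, 1/4) = (0.2875, 0.3875, 13/40)

D_KL(P||M) = 0.0334 bits
D_KL(Q||M) = 0.0314 bits

JSD(P||Q) = 0.5 × 0.0334 + 0.5 × 0.0314 = 0.0324 bits

Unlike KL divergence, JSD is symmetric and bounded: 0 ≤ JSD ≤ log(2).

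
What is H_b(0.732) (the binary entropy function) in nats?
0.5813 nats

The binary entropy function is:
H(p) = -p log(p) - (1-p) log(1-p)

H(0.732) = -0.732 × log_e(0.732) - 0.268 × log_e(0.268)
H(0.732) = 0.5813 nats

Note: Binary entropy is maximized at p=0.5 (H=1 bit) and minimized at p=0 or p=1 (H=0).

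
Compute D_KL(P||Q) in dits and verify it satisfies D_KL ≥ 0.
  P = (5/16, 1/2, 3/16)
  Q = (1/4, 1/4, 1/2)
0.1009 dits

KL divergence satisfies the Gibbs inequality: D_KL(P||Q) ≥ 0 for all distributions P, Q.

D_KL(P||Q) = Σ p(x) log(p(x)/q(x))
Term by term:
  x=0: 5/16 × log_10[(5/16)/(1/4)] = 0.0303
  x=1: 1/2 × log_10[(1/2)/(1/4)] = 0.1505
  x=2: 3/16 × log_10[(3/16)/(1/2)] = -0.0799
D_KL(P||Q) = 0.1009 dits

D_KL(P||Q) = 0.1009 ≥ 0 ✓

This non-negativity is a fundamental property: relative entropy cannot be negative because it measures how different Q is from P.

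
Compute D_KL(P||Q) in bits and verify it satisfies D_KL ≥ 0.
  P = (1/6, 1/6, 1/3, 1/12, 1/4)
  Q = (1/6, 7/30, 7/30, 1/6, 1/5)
0.0878 bits

KL divergence satisfies the Gibbs inequality: D_KL(P||Q) ≥ 0 for all distributions P, Q.

D_KL(P||Q) = Σ p(x) log(p(x)/q(x))
Term by term:
  x=0: 1/6 × log_2[(1/6)/(1/6)] = 0.0000
  x=1: 1/6 × log_2[(1/6)/(7/30)] = -0.0809
  x=2: 1/3 × log_2[(1/3)/(7/30)] = 0.1715
  x=3: 1/12 × log_2[(1/12)/(1/6)] = -0.0833
  x=4: 1/4 × log_2[(1/4)/(1/5)] = 0.0805
D_KL(P||Q) = 0.0878 bits

D_KL(P||Q) = 0.0878 ≥ 0 ✓

This non-negativity is a fundamental property: relative entropy cannot be negative because it measures how different Q is from P.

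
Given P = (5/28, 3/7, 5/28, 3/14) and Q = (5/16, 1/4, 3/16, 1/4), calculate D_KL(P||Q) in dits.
0.0388 dits

KL divergence: D_KL(P||Q) = Σ p(x) log(p(x)/q(x))

Computing term by term:
  x=0: 5/28 × log_10[(5/28)/(5/16)] = 5/28 × -0.2430 = -0.0434
  x=1: 3/7 × log_10[(3/7)/(1/4)] = 3/7 × 0.2341 = 0.1003
  x=2: 5/28 × log_10[(5/28)/(3/16)] = 5/28 × -0.0212 = -0.0038
  x=3: 3/14 × log_10[(3/14)/(1/4)] = 3/14 × -0.0669 = -0.0143

D_KL(P||Q) = 0.0388 dits

Note: KL divergence is always non-negative and equals 0 iff P = Q.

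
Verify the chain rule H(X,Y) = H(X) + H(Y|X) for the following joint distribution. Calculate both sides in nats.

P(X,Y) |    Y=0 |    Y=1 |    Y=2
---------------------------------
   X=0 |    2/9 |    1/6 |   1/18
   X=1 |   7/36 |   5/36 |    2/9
H(X,Y) = 1.7203, H(X) = 0.6870, H(Y|X) = 1.0333 (all in nats)

Chain rule: H(X,Y) = H(X) + H(Y|X)

Left side — joint entropy directly:
H(X,Y) = -Σ p(x,y) log p(x,y) = 1.7203 nats

Right side — compute H(Y|X) from the conditional distributions:
P(X) = (4/9, 5/9), so H(X) = 0.6870 nats
H(Y|X) = Σ_x P(X=x) · H(Y|X=x):
  P(Y|X=0) = (1/2, 3/8, 1/8), H(Y|X=0) = 0.9743, weight P(X=0) = 4/9
  P(Y|X=1) = (7/20, 1/4, 2/5), H(Y|X=1) = 1.0805, weight P(X=1) = 5/9
H(Y|X) = 1.0333 nats

H(X) + H(Y|X) = 0.6870 + 1.0333 = 1.7203 nats

Both sides equal 1.7203 nats. ✓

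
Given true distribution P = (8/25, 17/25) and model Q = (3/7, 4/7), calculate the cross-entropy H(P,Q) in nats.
0.6517 nats

Cross-entropy: H(P,Q) = -Σ p(x) log q(x)

Alternatively: H(P,Q) = H(P) + D_KL(P||Q)
H(P) = 0.6269 nats
D_KL(P||Q) = 0.0248 nats

H(P,Q) = 0.6269 + 0.0248 = 0.6517 nats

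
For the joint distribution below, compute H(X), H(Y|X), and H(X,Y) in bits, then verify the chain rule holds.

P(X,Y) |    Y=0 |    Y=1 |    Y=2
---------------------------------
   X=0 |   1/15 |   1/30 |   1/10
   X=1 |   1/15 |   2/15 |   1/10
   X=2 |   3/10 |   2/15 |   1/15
H(X,Y) = 2.9056, H(X) = 1.4855, H(Y|X) = 1.4201 (all in bits)

Chain rule: H(X,Y) = H(X) + H(Y|X)

Left side — joint entropy directly:
H(X,Y) = -Σ p(x,y) log p(x,y) = 2.9056 bits

Right side — compute H(Y|X) from the conditional distributions:
P(X) = (1/5, 3/10, 1/2), so H(X) = 1.4855 bits
H(Y|X) = Σ_x P(X=x) · H(Y|X=x):
  P(Y|X=0) = (1/3, 1/6, 1/2), H(Y|X=0) = 1.4591, weight P(X=0) = 1/5
  P(Y|X=1) = (2/9, 4/9, 1/3), H(Y|X=1) = 1.5305, weight P(X=1) = 3/10
  P(Y|X=2) = (3/5, 4/15, 2/15), H(Y|X=2) = 1.3383, weight P(X=2) = 1/2
H(Y|X) = 1.4201 bits

H(X) + H(Y|X) = 1.4855 + 1.4201 = 2.9056 bits

Both sides equal 2.9056 bits. ✓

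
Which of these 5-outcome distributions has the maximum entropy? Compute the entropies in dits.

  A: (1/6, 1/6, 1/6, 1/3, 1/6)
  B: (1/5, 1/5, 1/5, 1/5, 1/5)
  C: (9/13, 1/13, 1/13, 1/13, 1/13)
B

For a discrete distribution over n outcomes, entropy is maximized by the uniform distribution.

Computing entropies:
H(A) = 0.6778 dits
H(B) = 0.6990 dits
H(C) = 0.4533 dits

The uniform distribution (where all probabilities equal 1/5) achieves the maximum entropy of log_10(5) = 0.6990 dits.

Distribution B has the highest entropy.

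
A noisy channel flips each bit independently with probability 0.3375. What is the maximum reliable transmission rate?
0.0776 bits

For a binary symmetric channel (BSC) with error probability p:
Capacity C = 1 - H(p) bits per symbol

where H(p) = -p log₂(p) - (1-p) log₂(1-p) is the binary entropy function.

H(0.3375) = 0.9224 bits
C = 1 - 0.9224 = 0.0776 bits per symbol

This means we can reliably transmit up to 0.0776 bits of information per channel use.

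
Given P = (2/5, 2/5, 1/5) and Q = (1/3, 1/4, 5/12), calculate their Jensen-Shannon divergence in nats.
0.0297 nats

Jensen-Shannon divergence is:
JSD(P||Q) = 0.5 × D_KL(P||M) + 0.5 × D_KL(Q||M)
where M = 0.5 × (P + Q) is the mixture distribution.

M = 0.5 × (2/5, 2/5, 1/5) + 0.5 × (1/3, 1/4, 5/12) = (11/30, 13/40, 0.308333)

D_KL(P||M) = 0.0313 nats
D_KL(Q||M) = 0.0281 nats

JSD(P||Q) = 0.5 × 0.0313 + 0.5 × 0.0281 = 0.0297 nats

Unlike KL divergence, JSD is symmetric and bounded: 0 ≤ JSD ≤ log(2).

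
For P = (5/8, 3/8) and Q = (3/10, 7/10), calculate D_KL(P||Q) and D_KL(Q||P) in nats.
D_KL(P||Q) = 0.2247, D_KL(Q||P) = 0.2167

KL divergence is not symmetric: D_KL(P||Q) ≠ D_KL(Q||P) in general.

D_KL(P||Q) = 0.2247 nats
D_KL(Q||P) = 0.2167 nats

No, they are not equal!

This asymmetry is why KL divergence is not a true distance metric.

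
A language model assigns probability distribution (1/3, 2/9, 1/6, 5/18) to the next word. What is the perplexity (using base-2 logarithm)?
3.8763

Perplexity is 2^H (or exp(H) for natural log).

First, H = -Σ p log p = 1.9547 bits
Perplexity = 2^1.9547 = 3.8763

Interpretation: The model's uncertainty is equivalent to choosing uniformly among 3.9 options.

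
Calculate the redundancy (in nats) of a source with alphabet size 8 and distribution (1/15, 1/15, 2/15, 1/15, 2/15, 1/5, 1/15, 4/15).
0.1456 nats

Redundancy measures how far a source is from maximum entropy:
R = H_max - H(X)

Maximum entropy for 8 symbols: H_max = log_e(8) = 2.0794 nats
Actual entropy: H(X) = 1.9338 nats
Redundancy: R = 2.0794 - 1.9338 = 0.1456 nats

This redundancy represents potential for compression: the source could be compressed by 0.1456 nats per symbol.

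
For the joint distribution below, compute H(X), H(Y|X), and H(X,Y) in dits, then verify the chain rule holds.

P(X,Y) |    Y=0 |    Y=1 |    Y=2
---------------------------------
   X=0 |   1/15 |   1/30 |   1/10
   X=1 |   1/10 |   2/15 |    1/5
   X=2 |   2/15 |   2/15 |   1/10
H(X,Y) = 0.9175, H(X) = 0.4569, H(Y|X) = 0.4605 (all in dits)

Chain rule: H(X,Y) = H(X) + H(Y|X)

Left side — joint entropy directly:
H(X,Y) = -Σ p(x,y) log p(x,y) = 0.9175 dits

Right side — compute H(Y|X) from the conditional distributions:
P(X) = (1/5, 13/30, 11/30), so H(X) = 0.4569 dits
H(Y|X) = Σ_x P(X=x) · H(Y|X=x):
  P(Y|X=0) = (1/3, 1/6, 1/2), H(Y|X=0) = 0.4392, weight P(X=0) = 1/5
  P(Y|X=1) = (3/13, 4/13, 6/13), H(Y|X=1) = 0.4594, weight P(X=1) = 13/30
  P(Y|X=2) = (4/11, 4/11, 3/11), H(Y|X=2) = 0.4734, weight P(X=2) = 11/30
H(Y|X) = 0.4605 dits

H(X) + H(Y|X) = 0.4569 + 0.4605 = 0.9175 dits

Both sides equal 0.9175 dits. ✓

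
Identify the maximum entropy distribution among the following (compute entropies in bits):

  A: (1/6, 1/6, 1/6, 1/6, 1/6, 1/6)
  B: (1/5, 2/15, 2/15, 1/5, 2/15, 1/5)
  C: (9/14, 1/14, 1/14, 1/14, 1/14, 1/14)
A

For a discrete distribution over n outcomes, entropy is maximized by the uniform distribution.

Computing entropies:
H(A) = 2.5850 bits
H(B) = 2.5559 bits
H(C) = 1.7695 bits

The uniform distribution (where all probabilities equal 1/6) achieves the maximum entropy of log_2(6) = 2.5850 bits.

Distribution A has the highest entropy.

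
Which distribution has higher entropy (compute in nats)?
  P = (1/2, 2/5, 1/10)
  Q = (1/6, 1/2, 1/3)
Q

Computing entropies in nats:
H(P) = 0.9433
H(Q) = 1.0114

Distribution Q has higher entropy.

Intuition: The distribution closer to uniform (more spread out) has higher entropy.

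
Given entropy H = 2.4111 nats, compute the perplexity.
11.1462

Perplexity is e^H (or exp(H) for natural log).

H = 2.4111 nats
Perplexity = e^2.4111 = 11.1462

Interpretation: The model's uncertainty is equivalent to choosing uniformly among 11.1 options.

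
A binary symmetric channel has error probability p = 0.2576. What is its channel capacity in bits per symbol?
0.1769 bits

For a binary symmetric channel (BSC) with error probability p:
Capacity C = 1 - H(p) bits per symbol

where H(p) = -p log₂(p) - (1-p) log₂(1-p) is the binary entropy function.

H(0.2576) = 0.8231 bits
C = 1 - 0.8231 = 0.1769 bits per symbol

This means we can reliably transmit up to 0.1769 bits of information per channel use.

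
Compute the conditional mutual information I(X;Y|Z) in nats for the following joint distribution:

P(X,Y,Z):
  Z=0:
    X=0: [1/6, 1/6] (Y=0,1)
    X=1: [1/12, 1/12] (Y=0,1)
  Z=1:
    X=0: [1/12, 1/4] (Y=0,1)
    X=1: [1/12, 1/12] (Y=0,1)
0.0153 nats

Conditional mutual information: I(X;Y|Z) = H(X|Z) + H(Y|Z) - H(X,Y|Z)

H(Z) = 0.6931
H(X,Z) = 1.3297 → H(X|Z) = 0.6365
H(Y,Z) = 1.3580 → H(Y|Z) = 0.6648
H(X,Y,Z) = 1.9792 → H(X,Y|Z) = 1.2861

I(X;Y|Z) = 0.6365 + 0.6648 - 1.2861 = 0.0153 nats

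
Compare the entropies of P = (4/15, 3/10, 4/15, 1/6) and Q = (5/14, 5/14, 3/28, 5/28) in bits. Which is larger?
P

Computing entropies in bits:
H(P) = 1.9689
H(Q) = 1.8501

Distribution P has higher entropy.

Intuition: The distribution closer to uniform (more spread out) has higher entropy.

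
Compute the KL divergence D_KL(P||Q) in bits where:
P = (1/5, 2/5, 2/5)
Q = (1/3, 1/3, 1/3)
0.0630 bits

KL divergence: D_KL(P||Q) = Σ p(x) log(p(x)/q(x))

Computing term by term:
  x=0: 1/5 × log_2[(1/5)/(1/3)] = 1/5 × -0.7370 = -0.1474
  x=1: 2/5 × log_2[(2/5)/(1/3)] = 2/5 × 0.2630 = 0.1052
  x=2: 2/5 × log_2[(2/5)/(1/3)] = 2/5 × 0.2630 = 0.1052

D_KL(P||Q) = 0.0630 bits

Note: KL divergence is always non-negative and equals 0 iff P = Q.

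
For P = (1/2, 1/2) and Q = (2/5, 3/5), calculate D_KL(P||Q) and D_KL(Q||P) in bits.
D_KL(P||Q) = 0.0294, D_KL(Q||P) = 0.0290

KL divergence is not symmetric: D_KL(P||Q) ≠ D_KL(Q||P) in general.

D_KL(P||Q) = 0.0294 bits
D_KL(Q||P) = 0.0290 bits

No, they are not equal!

This asymmetry is why KL divergence is not a true distance metric.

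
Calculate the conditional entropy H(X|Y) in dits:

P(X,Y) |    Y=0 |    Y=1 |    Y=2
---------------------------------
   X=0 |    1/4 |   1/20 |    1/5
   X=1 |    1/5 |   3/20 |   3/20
0.2869 dits

Using the chain rule: H(X|Y) = H(X,Y) - H(Y)

First, compute H(X,Y) = 0.7423 dits

Marginal P(Y) = (9/20, 1/5, 7/20)
H(Y) = 0.4554 dits

H(X|Y) = H(X,Y) - H(Y) = 0.7423 - 0.4554 = 0.2869 dits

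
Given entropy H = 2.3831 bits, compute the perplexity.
5.2166

Perplexity is 2^H (or exp(H) for natural log).

H = 2.3831 bits
Perplexity = 2^2.3831 = 5.2166

Interpretation: The model's uncertainty is equivalent to choosing uniformly among 5.2 options.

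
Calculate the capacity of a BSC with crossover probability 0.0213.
0.8513 bits

For a binary symmetric channel (BSC) with error probability p:
Capacity C = 1 - H(p) bits per symbol

where H(p) = -p log₂(p) - (1-p) log₂(1-p) is the binary entropy function.

H(0.0213) = 0.1487 bits
C = 1 - 0.1487 = 0.8513 bits per symbol

This means we can reliably transmit up to 0.8513 bits of information per channel use.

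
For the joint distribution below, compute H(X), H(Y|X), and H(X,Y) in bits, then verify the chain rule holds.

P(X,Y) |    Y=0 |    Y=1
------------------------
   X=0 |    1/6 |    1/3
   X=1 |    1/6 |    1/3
H(X,Y) = 1.9183, H(X) = 1.0000, H(Y|X) = 0.9183 (all in bits)

Chain rule: H(X,Y) = H(X) + H(Y|X)

Left side — joint entropy directly:
H(X,Y) = -Σ p(x,y) log p(x,y) = 1.9183 bits

Right side — compute H(Y|X) from the conditional distributions:
P(X) = (1/2, 1/2), so H(X) = 1.0000 bits
H(Y|X) = Σ_x P(X=x) · H(Y|X=x):
  P(Y|X=0) = (1/3, 2/3), H(Y|X=0) = 0.9183, weight P(X=0) = 1/2
  P(Y|X=1) = (1/3, 2/3), H(Y|X=1) = 0.9183, weight P(X=1) = 1/2
H(Y|X) = 0.9183 bits

H(X) + H(Y|X) = 1.0000 + 0.9183 = 1.9183 bits

Both sides equal 1.9183 bits. ✓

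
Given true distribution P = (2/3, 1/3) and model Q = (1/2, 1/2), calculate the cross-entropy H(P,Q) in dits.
0.3010 dits

Cross-entropy: H(P,Q) = -Σ p(x) log q(x)

Alternatively: H(P,Q) = H(P) + D_KL(P||Q)
H(P) = 0.2764 dits
D_KL(P||Q) = 0.0246 dits

H(P,Q) = 0.2764 + 0.0246 = 0.3010 dits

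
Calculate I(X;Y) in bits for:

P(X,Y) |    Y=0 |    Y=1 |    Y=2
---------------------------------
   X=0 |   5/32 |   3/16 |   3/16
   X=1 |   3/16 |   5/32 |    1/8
0.0104 bits

Mutual information: I(X;Y) = H(X) + H(Y) - H(X,Y)

Marginals:
P(X) = (17/32, 15/32), H(X) = 0.9972 bits
P(Y) = (11/32, 11/32, 5/16), H(Y) = 1.5835 bits

Joint entropy: H(X,Y) = 2.5704 bits

I(X;Y) = 0.9972 + 1.5835 - 2.5704 = 0.0104 bits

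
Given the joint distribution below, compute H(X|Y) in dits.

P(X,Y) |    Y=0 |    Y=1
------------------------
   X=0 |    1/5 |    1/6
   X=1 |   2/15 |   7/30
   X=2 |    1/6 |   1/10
0.4623 dits

Using the chain rule: H(X|Y) = H(X,Y) - H(Y)

First, compute H(X,Y) = 0.7633 dits

Marginal P(Y) = (1/2, 1/2)
H(Y) = 0.3010 dits

H(X|Y) = H(X,Y) - H(Y) = 0.7633 - 0.3010 = 0.4623 dits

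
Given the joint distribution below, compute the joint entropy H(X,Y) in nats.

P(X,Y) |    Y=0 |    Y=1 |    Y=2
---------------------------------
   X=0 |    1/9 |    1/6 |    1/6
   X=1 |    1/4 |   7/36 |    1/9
1.7505 nats

Joint entropy is H(X,Y) = -Σ_{x,y} p(x,y) log p(x,y).

Summing over all non-zero entries:
H(X,Y) = -[1/9·log_e(1/9) + 1/6·log_e(1/6) + 1/6·log_e(1/6) + 1/4·log_e(1/4) + 7/36·log_e(7/36) + 1/9·log_e(1/9)]
H(X,Y) = 1.7505 nats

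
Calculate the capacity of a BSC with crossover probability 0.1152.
0.4846 bits

For a binary symmetric channel (BSC) with error probability p:
Capacity C = 1 - H(p) bits per symbol

where H(p) = -p log₂(p) - (1-p) log₂(1-p) is the binary entropy function.

H(0.1152) = 0.5154 bits
C = 1 - 0.5154 = 0.4846 bits per symbol

This means we can reliably transmit up to 0.4846 bits of information per channel use.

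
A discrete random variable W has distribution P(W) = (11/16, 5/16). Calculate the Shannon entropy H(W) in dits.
0.2697 dits

Shannon entropy is H(X) = -Σ p(x) log p(x).

For P = (11/16, 5/16):
H = -11/16 × log_10(11/16) -5/16 × log_10(5/16)
H = 0.2697 dits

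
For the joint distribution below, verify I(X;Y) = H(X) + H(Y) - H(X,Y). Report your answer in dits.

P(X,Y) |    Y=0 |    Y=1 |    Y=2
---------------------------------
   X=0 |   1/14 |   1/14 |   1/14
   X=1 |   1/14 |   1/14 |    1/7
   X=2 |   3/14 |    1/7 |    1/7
I(X;Y) = 0.0093 dits

Mutual information has multiple equivalent forms:
- I(X;Y) = H(X) - H(X|Y)
- I(X;Y) = H(Y) - H(Y|X)
- I(X;Y) = H(X) + H(Y) - H(X,Y)

Computing all quantities:
H(X) = 0.4493, H(Y) = 0.4748, H(X,Y) = 0.9149
H(X|Y) = 0.4400, H(Y|X) = 0.4656

Verification:
H(X) - H(X|Y) = 0.4493 - 0.4400 = 0.0093
H(Y) - H(Y|X) = 0.4748 - 0.4656 = 0.0093
H(X) + H(Y) - H(X,Y) = 0.4493 + 0.4748 - 0.9149 = 0.0093

All forms give I(X;Y) = 0.0093 dits. ✓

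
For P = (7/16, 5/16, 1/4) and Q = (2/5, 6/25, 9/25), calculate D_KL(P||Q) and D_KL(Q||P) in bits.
D_KL(P||Q) = 0.0441, D_KL(Q||P) = 0.0463

KL divergence is not symmetric: D_KL(P||Q) ≠ D_KL(Q||P) in general.

D_KL(P||Q) = 0.0441 bits
D_KL(Q||P) = 0.0463 bits

No, they are not equal!

This asymmetry is why KL divergence is not a true distance metric.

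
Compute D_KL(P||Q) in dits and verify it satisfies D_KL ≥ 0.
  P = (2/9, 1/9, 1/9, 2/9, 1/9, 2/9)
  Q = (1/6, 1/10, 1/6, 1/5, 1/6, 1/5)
0.0141 dits

KL divergence satisfies the Gibbs inequality: D_KL(P||Q) ≥ 0 for all distributions P, Q.

D_KL(P||Q) = Σ p(x) log(p(x)/q(x))
Term by term:
  x=0: 2/9 × log_10[(2/9)/(1/6)] = 0.0278
  x=1: 1/9 × log_10[(1/9)/(1/10)] = 0.0051
  x=2: 1/9 × log_10[(1/9)/(1/6)] = -0.0196
  x=3: 2/9 × log_10[(2/9)/(1/5)] = 0.0102
  x=4: 1/9 × log_10[(1/9)/(1/6)] = -0.0196
  x=5: 2/9 × log_10[(2/9)/(1/5)] = 0.0102
D_KL(P||Q) = 0.0141 dits

D_KL(P||Q) = 0.0141 ≥ 0 ✓

This non-negativity is a fundamental property: relative entropy cannot be negative because it measures how different Q is from P.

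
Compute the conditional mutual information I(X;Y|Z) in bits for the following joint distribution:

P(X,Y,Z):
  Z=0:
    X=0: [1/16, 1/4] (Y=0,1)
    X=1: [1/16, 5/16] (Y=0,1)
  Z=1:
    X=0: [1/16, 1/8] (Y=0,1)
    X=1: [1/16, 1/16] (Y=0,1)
0.0072 bits

Conditional mutual information: I(X;Y|Z) = H(X|Z) + H(Y|Z) - H(X,Y|Z)

H(Z) = 0.8960
H(X,Z) = 1.8829 → H(X|Z) = 0.9868
H(Y,Z) = 1.6697 → H(Y|Z) = 0.7737
H(X,Y,Z) = 2.6494 → H(X,Y|Z) = 1.7534

I(X;Y|Z) = 0.9868 + 0.7737 - 1.7534 = 0.0072 bits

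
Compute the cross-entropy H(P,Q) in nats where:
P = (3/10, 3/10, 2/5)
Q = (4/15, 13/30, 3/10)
1.1290 nats

Cross-entropy: H(P,Q) = -Σ p(x) log q(x)

Alternatively: H(P,Q) = H(P) + D_KL(P||Q)
H(P) = 1.0889 nats
D_KL(P||Q) = 0.0401 nats

H(P,Q) = 1.0889 + 0.0401 = 1.1290 nats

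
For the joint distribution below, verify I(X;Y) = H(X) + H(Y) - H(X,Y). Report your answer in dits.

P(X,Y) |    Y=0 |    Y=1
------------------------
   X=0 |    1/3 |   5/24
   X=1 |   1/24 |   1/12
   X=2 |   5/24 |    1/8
I(X;Y) = 0.0079 dits

Mutual information has multiple equivalent forms:
- I(X;Y) = H(X) - H(X|Y)
- I(X;Y) = H(Y) - H(Y|X)
- I(X;Y) = H(X) + H(Y) - H(X,Y)

Computing all quantities:
H(X) = 0.4162, H(Y) = 0.2950, H(X,Y) = 0.7032
H(X|Y) = 0.4082, H(Y|X) = 0.2871

Verification:
H(X) - H(X|Y) = 0.4162 - 0.4082 = 0.0079
H(Y) - H(Y|X) = 0.2950 - 0.2871 = 0.0079
H(X) + H(Y) - H(X,Y) = 0.4162 + 0.2950 - 0.7032 = 0.0079

All forms give I(X;Y) = 0.0079 dits. ✓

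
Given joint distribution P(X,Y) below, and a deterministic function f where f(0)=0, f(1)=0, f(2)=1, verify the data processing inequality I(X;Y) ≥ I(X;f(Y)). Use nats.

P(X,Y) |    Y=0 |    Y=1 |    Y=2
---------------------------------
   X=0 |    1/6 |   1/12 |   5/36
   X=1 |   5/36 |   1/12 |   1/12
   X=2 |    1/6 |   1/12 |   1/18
I(X;Y) = 0.0141, I(X;f(Y)) = 0.0135, inequality holds: 0.0141 ≥ 0.0135

Data Processing Inequality: For any Markov chain X → Y → Z, we have I(X;Y) ≥ I(X;Z).

Here Z = f(Y) is a deterministic function of Y, forming X → Y → Z.

Original I(X;Y) = 0.0141 nats

After applying f:
P(X,Z) where Z=f(Y):
- P(X,Z=0) = P(X,Y=0) + P(X,Y=1)
- P(X,Z=1) = P(X,Y=2)

I(X;Z) = I(X;f(Y)) = 0.0135 nats

Verification: 0.0141 ≥ 0.0135 ✓

Information cannot be created by processing; the function f can only lose information about X.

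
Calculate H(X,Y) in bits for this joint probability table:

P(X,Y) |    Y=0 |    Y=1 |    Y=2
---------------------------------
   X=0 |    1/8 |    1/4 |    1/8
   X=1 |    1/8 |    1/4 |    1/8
2.5000 bits

Joint entropy is H(X,Y) = -Σ_{x,y} p(x,y) log p(x,y).

Summing over all non-zero entries:
H(X,Y) = -[1/8·log_2(1/8) + 1/4·log_2(1/4) + 1/8·log_2(1/8) + 1/8·log_2(1/8) + 1/4·log_2(1/4) + 1/8·log_2(1/8)]
H(X,Y) = 2.5000 bits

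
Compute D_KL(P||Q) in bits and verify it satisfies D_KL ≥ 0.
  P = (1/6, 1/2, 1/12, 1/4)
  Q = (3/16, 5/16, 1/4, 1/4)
0.1786 bits

KL divergence satisfies the Gibbs inequality: D_KL(P||Q) ≥ 0 for all distributions P, Q.

D_KL(P||Q) = Σ p(x) log(p(x)/q(x))
Term by term:
  x=0: 1/6 × log_2[(1/6)/(3/16)] = -0.0283
  x=1: 1/2 × log_2[(1/2)/(5/16)] = 0.3390
  x=2: 1/12 × log_2[(1/12)/(1/4)] = -0.1321
  x=3: 1/4 × log_2[(1/4)/(1/4)] = 0.0000
D_KL(P||Q) = 0.1786 bits

D_KL(P||Q) = 0.1786 ≥ 0 ✓

This non-negativity is a fundamental property: relative entropy cannot be negative because it measures how different Q is from P.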